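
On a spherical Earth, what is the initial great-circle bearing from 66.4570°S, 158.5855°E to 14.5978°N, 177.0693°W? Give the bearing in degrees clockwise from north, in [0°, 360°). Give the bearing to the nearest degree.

24°

Δλ = -177.0693 − 158.5855 = -335.6548°; wrapped into (−180°, 180°]: 24.3452°.
θ = atan2( sin Δλ · cos φ₂ , cos φ₁ · sin φ₂ − sin φ₁ · cos φ₂ · cos Δλ )
  = atan2(0.39893, 0.90895) = 23.696° → normalised to [0°, 360°): 23.696°.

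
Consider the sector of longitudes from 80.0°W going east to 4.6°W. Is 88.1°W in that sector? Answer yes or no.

Band width going east from -80.0° to -4.6°: ((-4.6 − -80.0) mod 360) = 75.4°.
Offset of -88.1° east of the west edge: ((-88.1 − -80.0) mod 360) = 351.9°.
351.9° > 75.4° ⇒ outside.

No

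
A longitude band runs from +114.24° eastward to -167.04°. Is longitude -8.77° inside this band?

No

Band width going east from +114.24° to -167.04°: ((-167.04 − 114.24) mod 360) = 78.72°.
Offset of -8.77° east of the west edge: ((-8.77 − 114.24) mod 360) = 236.99°.
236.99° > 78.72° ⇒ outside.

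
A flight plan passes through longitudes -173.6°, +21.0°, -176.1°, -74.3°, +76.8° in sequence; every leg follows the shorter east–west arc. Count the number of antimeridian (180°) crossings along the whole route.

2

Leg 1: -173.6° → +21.0°, shortest Δλ = -165.4° (west) — crosses 180°.
Leg 2: +21.0° → -176.1°, shortest Δλ = 162.9° (east) — crosses 180°.
Leg 3: -176.1° → -74.3°, shortest Δλ = 101.8° (east) — does not cross 180°.
Leg 4: -74.3° → +76.8°, shortest Δλ = 151.1° (east) — does not cross 180°.
Total crossings: 2.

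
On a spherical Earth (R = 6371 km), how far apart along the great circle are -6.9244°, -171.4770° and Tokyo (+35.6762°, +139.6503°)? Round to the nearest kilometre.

Δλ = 139.6503 − -171.4770 = 311.1273°; wrapped into (−180°, 180°]: -48.8727°.
Δφ = 35.6762 − -6.9244 = 42.6006°.
a = sin²(Δφ/2) + cos φ₁ · cos φ₂ · sin²(Δλ/2) = 0.269957.
c = 2·atan2(√a, √(1−a)) = 1.09270 rad → d = 6371·c ≈ 6961.61 km.

6962 km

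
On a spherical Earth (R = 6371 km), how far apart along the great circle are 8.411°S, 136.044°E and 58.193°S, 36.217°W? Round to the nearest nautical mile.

Δλ = -36.217 − 136.044 = -172.261°.
Δφ = -58.193 − -8.411 = -49.782°.
a = sin²(Δφ/2) + cos φ₁ · cos φ₂ · sin²(Δλ/2) = 0.696167.
c = 2·atan2(√a, √(1−a)) = 1.97396 rad → d = 6371·c ≈ 12576.13 km ≈ 6790.57 nmi.

6791 nmi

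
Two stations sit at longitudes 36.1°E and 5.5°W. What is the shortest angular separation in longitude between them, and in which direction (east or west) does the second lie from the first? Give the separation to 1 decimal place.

Raw difference: -5.5 − 36.1 = -41.6°.
Normalise into (−180°, 180°]: -41.6° stays -41.6°.
Negative ⇒ the second point lies to the west; separation 41.6°.

41.6° west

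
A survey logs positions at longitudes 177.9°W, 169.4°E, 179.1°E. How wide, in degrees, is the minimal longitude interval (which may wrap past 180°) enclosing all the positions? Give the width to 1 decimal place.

12.7°

Sort the longitudes: -177.9°, +169.4°, +179.1°.
Eastward gaps between consecutive values (wrapping around): 347.3°, 9.7°, 3.0°.
Largest gap = 347.3° ⇒ minimal covering band is its complement: 360° − 347.3° = 12.7°.
Band runs from +169.4° eastward to -177.9°, crossing the antimeridian.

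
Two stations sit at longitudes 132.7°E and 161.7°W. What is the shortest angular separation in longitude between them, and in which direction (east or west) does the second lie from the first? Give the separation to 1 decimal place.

Raw difference: -161.7 − 132.7 = -294.4°.
Normalise into (−180°, 180°]: -294.4° + 360° = 65.6°.
Positive ⇒ the second point lies to the east; separation 65.6°.

65.6° east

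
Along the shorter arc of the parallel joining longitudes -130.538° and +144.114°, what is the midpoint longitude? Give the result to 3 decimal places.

-173.212°

Signed shortest Δλ from -130.538° to +144.114° is -85.348°.
Midpoint longitude = -130.538° + (-85.348°)/2 = -130.538° − 42.674° = -173.212°.
(The naïve average (-130.538 + +144.114)/2 = 6.788° is on the wrong side of the globe.)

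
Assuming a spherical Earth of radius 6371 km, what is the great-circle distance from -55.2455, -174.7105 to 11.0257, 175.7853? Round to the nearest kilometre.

7422 km

Δλ = 175.7853 − -174.7105 = 350.4958°; wrapped into (−180°, 180°]: -9.5042°.
Δφ = 11.0257 − -55.2455 = 66.2712°.
a = sin²(Δφ/2) + cos φ₁ · cos φ₂ · sin²(Δλ/2) = 0.302636.
c = 2·atan2(√a, √(1−a)) = 1.16503 rad → d = 6371·c ≈ 7422.37 km.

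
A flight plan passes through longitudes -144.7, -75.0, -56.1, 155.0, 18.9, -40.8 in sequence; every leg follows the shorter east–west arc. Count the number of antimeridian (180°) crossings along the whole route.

1

Leg 1: -144.7° → -75.0°, shortest Δλ = 69.7° (east) — does not cross 180°.
Leg 2: -75.0° → -56.1°, shortest Δλ = 18.9° (east) — does not cross 180°.
Leg 3: -56.1° → +155.0°, shortest Δλ = -148.9° (west) — crosses 180°.
Leg 4: +155.0° → +18.9°, shortest Δλ = -136.1° (west) — does not cross 180°.
Leg 5: +18.9° → -40.8°, shortest Δλ = -59.7° (west) — does not cross 180°.
Total crossings: 1.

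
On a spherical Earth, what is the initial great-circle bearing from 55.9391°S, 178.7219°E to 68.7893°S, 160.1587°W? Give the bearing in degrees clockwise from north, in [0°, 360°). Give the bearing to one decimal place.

151.7°

Δλ = -160.1587 − 178.7219 = -338.8806°; wrapped into (−180°, 180°]: 21.1194°.
θ = atan2( sin Δλ · cos φ₂ , cos φ₁ · sin φ₂ − sin φ₁ · cos φ₂ · cos Δλ )
  = atan2(0.13036, -0.24254) = 151.742° → normalised to [0°, 360°): 151.742°.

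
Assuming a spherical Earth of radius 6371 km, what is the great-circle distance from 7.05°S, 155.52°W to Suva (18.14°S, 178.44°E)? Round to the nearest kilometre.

3077 km

Δλ = 178.44 − -155.52 = 333.96°; wrapped into (−180°, 180°]: -26.04°.
Δφ = -18.14 − -7.05 = -11.09°.
a = sin²(Δφ/2) + cos φ₁ · cos φ₂ · sin²(Δλ/2) = 0.057206.
c = 2·atan2(√a, √(1−a)) = 0.48304 rad → d = 6371·c ≈ 3077.43 km.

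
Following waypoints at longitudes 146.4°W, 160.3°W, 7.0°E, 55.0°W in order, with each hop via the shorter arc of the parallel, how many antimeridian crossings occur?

0

Leg 1: -146.4° → -160.3°, shortest Δλ = -13.9° (west) — does not cross 180°.
Leg 2: -160.3° → +7.0°, shortest Δλ = 167.3° (east) — does not cross 180°.
Leg 3: +7.0° → -55.0°, shortest Δλ = -62.0° (west) — does not cross 180°.
Total crossings: 0.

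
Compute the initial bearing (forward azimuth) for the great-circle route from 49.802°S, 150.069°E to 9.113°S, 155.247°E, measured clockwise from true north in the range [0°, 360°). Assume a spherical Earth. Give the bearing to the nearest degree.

8°

Δλ = 155.247 − 150.069 = 5.178°.
θ = atan2( sin Δλ · cos φ₂ , cos φ₁ · sin φ₂ − sin φ₁ · cos φ₂ · cos Δλ )
  = atan2(0.08911, 0.64888) = 7.820° → normalised to [0°, 360°): 7.820°.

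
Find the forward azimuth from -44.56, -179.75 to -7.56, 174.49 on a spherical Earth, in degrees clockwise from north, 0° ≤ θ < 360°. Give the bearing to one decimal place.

Δλ = 174.49 − -179.75 = 354.24°; wrapped into (−180°, 180°]: -5.76°.
θ = atan2( sin Δλ · cos φ₂ , cos φ₁ · sin φ₂ − sin φ₁ · cos φ₂ · cos Δλ )
  = atan2(-0.09949, 0.59830) = -9.441° → normalised to [0°, 360°): 350.559°.

350.6°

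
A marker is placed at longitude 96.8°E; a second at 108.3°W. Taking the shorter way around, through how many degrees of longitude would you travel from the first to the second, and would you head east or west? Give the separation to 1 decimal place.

154.9° east

Raw difference: -108.3 − 96.8 = -205.1°.
Normalise into (−180°, 180°]: -205.1° + 360° = 154.9°.
Positive ⇒ the second point lies to the east; separation 154.9°.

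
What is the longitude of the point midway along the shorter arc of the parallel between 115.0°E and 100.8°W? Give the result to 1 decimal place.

172.9°W

Signed shortest Δλ from +115.0° to -100.8° is +144.2°.
Midpoint longitude = +115.0° + (+144.2°)/2 = +115.0° + 72.1° = +187.1°.
Normalise into (−180°, 180°]: -172.9°.
(The naïve average (+115.0 + -100.8)/2 = 7.1° is on the wrong side of the globe.)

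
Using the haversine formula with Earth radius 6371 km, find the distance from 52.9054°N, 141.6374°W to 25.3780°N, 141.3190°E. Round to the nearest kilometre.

6933 km

Δλ = 141.3190 − -141.6374 = 282.9564°; wrapped into (−180°, 180°]: -77.0436°.
Δφ = 25.3780 − 52.9054 = -27.5274°.
a = sin²(Δφ/2) + cos φ₁ · cos φ₂ · sin²(Δλ/2) = 0.267981.
c = 2·atan2(√a, √(1−a)) = 1.08825 rad → d = 6371·c ≈ 6933.23 km.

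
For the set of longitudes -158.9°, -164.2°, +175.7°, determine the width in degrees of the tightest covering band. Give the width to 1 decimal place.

25.4°

Sort the longitudes: -164.2°, -158.9°, +175.7°.
Eastward gaps between consecutive values (wrapping around): 5.3°, 334.6°, 20.1°.
Largest gap = 334.6° ⇒ minimal covering band is its complement: 360° − 334.6° = 25.4°.
Band runs from +175.7° eastward to -158.9°, crossing the antimeridian.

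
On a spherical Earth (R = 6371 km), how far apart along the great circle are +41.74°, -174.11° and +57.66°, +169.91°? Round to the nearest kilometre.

Δλ = 169.91 − -174.11 = 344.02°; wrapped into (−180°, 180°]: -15.98°.
Δφ = 57.66 − 41.74 = 15.92°.
a = sin²(Δφ/2) + cos φ₁ · cos φ₂ · sin²(Δλ/2) = 0.026889.
c = 2·atan2(√a, √(1−a)) = 0.32945 rad → d = 6371·c ≈ 2098.91 km.

2099 km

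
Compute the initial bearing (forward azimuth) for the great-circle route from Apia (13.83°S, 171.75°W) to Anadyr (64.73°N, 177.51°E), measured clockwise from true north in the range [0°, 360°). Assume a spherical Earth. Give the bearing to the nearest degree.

Δλ = 177.51 − -171.75 = 349.26°; wrapped into (−180°, 180°]: -10.74°.
θ = atan2( sin Δλ · cos φ₂ , cos φ₁ · sin φ₂ − sin φ₁ · cos φ₂ · cos Δλ )
  = atan2(-0.07955, 0.97835) = -4.649° → normalised to [0°, 360°): 355.351°.

355°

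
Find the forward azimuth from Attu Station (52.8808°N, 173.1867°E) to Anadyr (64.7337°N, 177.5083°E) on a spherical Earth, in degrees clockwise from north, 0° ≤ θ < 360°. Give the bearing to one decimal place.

Δλ = 177.5083 − 173.1867 = 4.3216°.
θ = atan2( sin Δλ · cos φ₂ , cos φ₁ · sin φ₂ − sin φ₁ · cos φ₂ · cos Δλ )
  = atan2(0.03216, 0.20637) = 8.859° → normalised to [0°, 360°): 8.859°.

8.9°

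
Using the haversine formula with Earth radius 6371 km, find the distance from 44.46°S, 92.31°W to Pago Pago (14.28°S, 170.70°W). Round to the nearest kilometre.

Δλ = -170.70 − -92.31 = -78.39°.
Δφ = -14.28 − -44.46 = 30.18°.
a = sin²(Δφ/2) + cos φ₁ · cos φ₂ · sin²(Δλ/2) = 0.344017.
c = 2·atan2(√a, √(1−a)) = 1.25354 rad → d = 6371·c ≈ 7986.28 km.

7986 km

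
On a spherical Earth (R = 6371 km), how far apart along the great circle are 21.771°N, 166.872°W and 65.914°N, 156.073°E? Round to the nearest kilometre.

5574 km

Δλ = 156.073 − -166.872 = 322.945°; wrapped into (−180°, 180°]: -37.055°.
Δφ = 65.914 − 21.771 = 44.143°.
a = sin²(Δφ/2) + cos φ₁ · cos φ₂ · sin²(Δλ/2) = 0.179466.
c = 2·atan2(√a, √(1−a)) = 0.87491 rad → d = 6371·c ≈ 5574.04 km.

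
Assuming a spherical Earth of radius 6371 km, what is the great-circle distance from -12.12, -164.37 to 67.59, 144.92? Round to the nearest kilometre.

9740 km

Δλ = 144.92 − -164.37 = 309.29°; wrapped into (−180°, 180°]: -50.71°.
Δφ = 67.59 − -12.12 = 79.71°.
a = sin²(Δφ/2) + cos φ₁ · cos φ₂ · sin²(Δλ/2) = 0.479036.
c = 2·atan2(√a, √(1−a)) = 1.52886 rad → d = 6371·c ≈ 9740.34 km.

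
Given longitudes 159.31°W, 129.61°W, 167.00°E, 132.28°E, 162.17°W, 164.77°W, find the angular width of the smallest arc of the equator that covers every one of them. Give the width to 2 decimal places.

Sort the longitudes: -164.77°, -162.17°, -159.31°, -129.61°, +132.28°, +167.00°.
Eastward gaps between consecutive values (wrapping around): 2.60°, 2.86°, 29.70°, 261.89°, 34.72°, 28.23°.
Largest gap = 261.89° ⇒ minimal covering band is its complement: 360° − 261.89° = 98.11°.
Band runs from +132.28° eastward to -129.61°, crossing the antimeridian.

98.11°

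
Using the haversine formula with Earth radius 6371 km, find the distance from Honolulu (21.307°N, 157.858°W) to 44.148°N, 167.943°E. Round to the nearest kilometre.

Δλ = 167.943 − -157.858 = 325.801°; wrapped into (−180°, 180°]: -34.199°.
Δφ = 44.148 − 21.307 = 22.841°.
a = sin²(Δφ/2) + cos φ₁ · cos φ₂ · sin²(Δλ/2) = 0.097002.
c = 2·atan2(√a, √(1−a)) = 0.63344 rad → d = 6371·c ≈ 4035.65 km.

4036 km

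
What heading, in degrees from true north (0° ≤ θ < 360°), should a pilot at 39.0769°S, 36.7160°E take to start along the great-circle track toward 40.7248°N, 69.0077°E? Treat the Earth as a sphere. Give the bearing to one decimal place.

24.0°

Δλ = 69.0077 − 36.7160 = 32.2917°.
θ = atan2( sin Δλ · cos φ₂ , cos φ₁ · sin φ₂ − sin φ₁ · cos φ₂ · cos Δλ )
  = atan2(0.40487, 0.91032) = 23.977° → normalised to [0°, 360°): 23.977°.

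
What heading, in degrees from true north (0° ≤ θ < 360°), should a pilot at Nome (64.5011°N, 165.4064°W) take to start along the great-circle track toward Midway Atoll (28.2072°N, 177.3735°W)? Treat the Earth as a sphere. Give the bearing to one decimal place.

Δλ = -177.3735 − -165.4064 = -11.9671°.
θ = atan2( sin Δλ · cos φ₂ , cos φ₁ · sin φ₂ − sin φ₁ · cos φ₂ · cos Δλ )
  = atan2(-0.18273, -0.57464) = -162.360° → normalised to [0°, 360°): 197.640°.

197.6°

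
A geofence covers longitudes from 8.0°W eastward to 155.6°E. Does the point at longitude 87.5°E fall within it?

Yes

Band width going east from -8.0° to +155.6°: ((155.6 − -8.0) mod 360) = 163.6°.
Offset of +87.5° east of the west edge: ((87.5 − -8.0) mod 360) = 95.5°.
95.5° ≤ 163.6° ⇒ inside.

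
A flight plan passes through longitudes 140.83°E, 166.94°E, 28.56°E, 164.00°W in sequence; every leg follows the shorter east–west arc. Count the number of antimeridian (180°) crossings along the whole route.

Leg 1: +140.83° → +166.94°, shortest Δλ = 26.11° (east) — does not cross 180°.
Leg 2: +166.94° → +28.56°, shortest Δλ = -138.38° (west) — does not cross 180°.
Leg 3: +28.56° → -164.00°, shortest Δλ = 167.44° (east) — crosses 180°.
Total crossings: 1.

1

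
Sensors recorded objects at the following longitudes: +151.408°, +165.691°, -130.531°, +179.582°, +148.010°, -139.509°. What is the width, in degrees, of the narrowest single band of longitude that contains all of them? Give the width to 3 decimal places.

81.459°

Sort the longitudes: -139.509°, -130.531°, +148.010°, +151.408°, +165.691°, +179.582°.
Eastward gaps between consecutive values (wrapping around): 8.978°, 278.541°, 3.398°, 14.283°, 13.891°, 40.909°.
Largest gap = 278.541° ⇒ minimal covering band is its complement: 360° − 278.541° = 81.459°.
Band runs from +148.010° eastward to -130.531°, crossing the antimeridian.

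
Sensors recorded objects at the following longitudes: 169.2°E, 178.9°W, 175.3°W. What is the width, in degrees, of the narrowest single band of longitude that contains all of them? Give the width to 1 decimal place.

Sort the longitudes: -178.9°, -175.3°, +169.2°.
Eastward gaps between consecutive values (wrapping around): 3.6°, 344.5°, 11.9°.
Largest gap = 344.5° ⇒ minimal covering band is its complement: 360° − 344.5° = 15.5°.
Band runs from +169.2° eastward to -175.3°, crossing the antimeridian.

15.5°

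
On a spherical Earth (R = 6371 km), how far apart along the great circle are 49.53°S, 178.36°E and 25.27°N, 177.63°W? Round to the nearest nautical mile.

4496 nmi

Δλ = -177.63 − 178.36 = -355.99°; wrapped into (−180°, 180°]: 4.01°.
Δφ = 25.27 − -49.53 = 74.80°.
a = sin²(Δφ/2) + cos φ₁ · cos φ₂ · sin²(Δλ/2) = 0.369624.
c = 2·atan2(√a, √(1−a)) = 1.30699 rad → d = 6371·c ≈ 8326.87 km ≈ 4496.15 nmi.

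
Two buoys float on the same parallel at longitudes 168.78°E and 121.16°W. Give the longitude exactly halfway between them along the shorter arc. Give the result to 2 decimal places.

Signed shortest Δλ from +168.78° to -121.16° is +70.06°.
Midpoint longitude = +168.78° + (+70.06°)/2 = +168.78° + 35.03° = +203.81°.
Normalise into (−180°, 180°]: -156.19°.
(The naïve average (+168.78 + -121.16)/2 = 23.81° is on the wrong side of the globe.)

156.19°W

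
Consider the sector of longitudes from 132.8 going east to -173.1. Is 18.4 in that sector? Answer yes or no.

No

Band width going east from +132.8° to -173.1°: ((-173.1 − 132.8) mod 360) = 54.1°.
Offset of +18.4° east of the west edge: ((18.4 − 132.8) mod 360) = 245.6°.
245.6° > 54.1° ⇒ outside.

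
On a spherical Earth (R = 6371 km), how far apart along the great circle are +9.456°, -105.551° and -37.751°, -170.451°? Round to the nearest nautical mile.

4604 nmi

Δλ = -170.451 − -105.551 = -64.900°.
Δφ = -37.751 − 9.456 = -47.207°.
a = sin²(Δφ/2) + cos φ₁ · cos φ₂ · sin²(Δλ/2) = 0.384868.
c = 2·atan2(√a, √(1−a)) = 1.33845 rad → d = 6371·c ≈ 8527.24 km ≈ 4604.34 nmi.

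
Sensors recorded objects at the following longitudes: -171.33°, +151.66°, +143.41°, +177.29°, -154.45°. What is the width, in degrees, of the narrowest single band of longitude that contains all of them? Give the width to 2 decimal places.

62.14°

Sort the longitudes: -171.33°, -154.45°, +143.41°, +151.66°, +177.29°.
Eastward gaps between consecutive values (wrapping around): 16.88°, 297.86°, 8.25°, 25.63°, 11.38°.
Largest gap = 297.86° ⇒ minimal covering band is its complement: 360° − 297.86° = 62.14°.
Band runs from +143.41° eastward to -154.45°, crossing the antimeridian.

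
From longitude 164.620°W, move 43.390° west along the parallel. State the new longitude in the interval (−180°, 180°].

151.990°E

Start at -164.620°; shift −43.390° → -208.010°.
-208.010° lies outside (−180°, 180°]; add 360° → +151.990°.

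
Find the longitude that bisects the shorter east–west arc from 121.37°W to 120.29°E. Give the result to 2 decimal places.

179.46°E

Signed shortest Δλ from -121.37° to +120.29° is -118.34°.
Midpoint longitude = -121.37° + (-118.34°)/2 = -121.37° − 59.17° = -180.54°.
Normalise into (−180°, 180°]: +179.46°.
(The naïve average (-121.37 + +120.29)/2 = -0.54° is on the wrong side of the globe.)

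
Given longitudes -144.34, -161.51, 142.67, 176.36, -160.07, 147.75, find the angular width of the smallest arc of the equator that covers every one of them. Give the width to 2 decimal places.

72.99°

Sort the longitudes: -161.51°, -160.07°, -144.34°, +142.67°, +147.75°, +176.36°.
Eastward gaps between consecutive values (wrapping around): 1.44°, 15.73°, 287.01°, 5.08°, 28.61°, 22.13°.
Largest gap = 287.01° ⇒ minimal covering band is its complement: 360° − 287.01° = 72.99°.
Band runs from +142.67° eastward to -144.34°, crossing the antimeridian.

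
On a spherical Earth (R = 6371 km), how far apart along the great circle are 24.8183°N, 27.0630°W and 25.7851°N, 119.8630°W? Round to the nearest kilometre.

9096 km

Δλ = -119.8630 − -27.0630 = -92.8000°.
Δφ = 25.7851 − 24.8183 = 0.9668°.
a = sin²(Δφ/2) + cos φ₁ · cos φ₂ · sin²(Δλ/2) = 0.428669.
c = 2·atan2(√a, √(1−a)) = 1.42764 rad → d = 6371·c ≈ 9095.53 km.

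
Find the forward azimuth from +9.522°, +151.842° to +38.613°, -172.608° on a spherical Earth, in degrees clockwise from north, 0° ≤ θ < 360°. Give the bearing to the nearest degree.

42°

Δλ = -172.608 − 151.842 = -324.450°; wrapped into (−180°, 180°]: 35.550°.
θ = atan2( sin Δλ · cos φ₂ , cos φ₁ · sin φ₂ − sin φ₁ · cos φ₂ · cos Δλ )
  = atan2(0.45430, 0.51029) = 41.678° → normalised to [0°, 360°): 41.678°.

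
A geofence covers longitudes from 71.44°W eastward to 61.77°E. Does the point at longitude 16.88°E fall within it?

Yes

Band width going east from -71.44° to +61.77°: ((61.77 − -71.44) mod 360) = 133.21°.
Offset of +16.88° east of the west edge: ((16.88 − -71.44) mod 360) = 88.32°.
88.32° ≤ 133.21° ⇒ inside.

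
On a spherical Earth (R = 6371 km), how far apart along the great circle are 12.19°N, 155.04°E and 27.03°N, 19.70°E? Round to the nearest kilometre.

13517 km

Δλ = 19.70 − 155.04 = -135.34°.
Δφ = 27.03 − 12.19 = 14.84°.
a = sin²(Δφ/2) + cos φ₁ · cos φ₂ · sin²(Δλ/2) = 0.761674.
c = 2·atan2(√a, √(1−a)) = 2.12157 rad → d = 6371·c ≈ 13516.54 km.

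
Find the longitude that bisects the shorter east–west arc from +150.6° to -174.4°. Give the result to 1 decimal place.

+168.1°

Signed shortest Δλ from +150.6° to -174.4° is +35.0°.
Midpoint longitude = +150.6° + (+35.0°)/2 = +150.6° + 17.5° = +168.1°.
(The naïve average (+150.6 + -174.4)/2 = -11.9° is on the wrong side of the globe.)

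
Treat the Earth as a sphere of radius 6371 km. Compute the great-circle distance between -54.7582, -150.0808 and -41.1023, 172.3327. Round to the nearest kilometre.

Δλ = 172.3327 − -150.0808 = 322.4135°; wrapped into (−180°, 180°]: -37.5865°.
Δφ = -41.1023 − -54.7582 = 13.6559°.
a = sin²(Δφ/2) + cos φ₁ · cos φ₂ · sin²(Δλ/2) = 0.059261.
c = 2·atan2(√a, √(1−a)) = 0.49181 rad → d = 6371·c ≈ 3133.33 km.

3133 km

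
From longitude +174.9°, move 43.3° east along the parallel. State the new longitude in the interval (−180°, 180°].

Start at +174.9°; shift +43.3° → +218.2°.
+218.2° lies outside (−180°, 180°]; subtract 360° → -141.8°.

-141.8°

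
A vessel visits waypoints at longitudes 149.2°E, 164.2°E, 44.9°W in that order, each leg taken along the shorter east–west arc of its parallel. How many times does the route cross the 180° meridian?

Leg 1: +149.2° → +164.2°, shortest Δλ = 15.0° (east) — does not cross 180°.
Leg 2: +164.2° → -44.9°, shortest Δλ = 150.9° (east) — crosses 180°.
Total crossings: 1.

1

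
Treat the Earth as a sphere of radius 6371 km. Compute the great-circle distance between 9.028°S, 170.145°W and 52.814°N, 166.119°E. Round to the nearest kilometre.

7236 km

Δλ = 166.119 − -170.145 = 336.264°; wrapped into (−180°, 180°]: -23.736°.
Δφ = 52.814 − -9.028 = 61.842°.
a = sin²(Δφ/2) + cos φ₁ · cos φ₂ · sin²(Δλ/2) = 0.289294.
c = 2·atan2(√a, √(1−a)) = 1.13580 rad → d = 6371·c ≈ 7236.15 km.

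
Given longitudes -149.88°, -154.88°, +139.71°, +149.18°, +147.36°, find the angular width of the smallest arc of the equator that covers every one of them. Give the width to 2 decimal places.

Sort the longitudes: -154.88°, -149.88°, +139.71°, +147.36°, +149.18°.
Eastward gaps between consecutive values (wrapping around): 5.00°, 289.59°, 7.65°, 1.82°, 55.94°.
Largest gap = 289.59° ⇒ minimal covering band is its complement: 360° − 289.59° = 70.41°.
Band runs from +139.71° eastward to -149.88°, crossing the antimeridian.

70.41°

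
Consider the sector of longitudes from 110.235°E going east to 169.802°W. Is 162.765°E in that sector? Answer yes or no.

Yes

Band width going east from +110.235° to -169.802°: ((-169.802 − 110.235) mod 360) = 79.963°.
Offset of +162.765° east of the west edge: ((162.765 − 110.235) mod 360) = 52.530°.
52.530° ≤ 79.963° ⇒ inside.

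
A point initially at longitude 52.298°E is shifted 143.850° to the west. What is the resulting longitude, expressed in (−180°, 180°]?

91.552°W

Start at +52.298°; shift −143.850° → -91.552°.
-91.552° already lies in (−180°, 180°].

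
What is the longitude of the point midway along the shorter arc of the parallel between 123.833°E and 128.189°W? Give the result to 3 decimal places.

Signed shortest Δλ from +123.833° to -128.189° is +107.978°.
Midpoint longitude = +123.833° + (+107.978°)/2 = +123.833° + 53.989° = +177.822°.
(The naïve average (+123.833 + -128.189)/2 = -2.178° is on the wrong side of the globe.)

177.822°E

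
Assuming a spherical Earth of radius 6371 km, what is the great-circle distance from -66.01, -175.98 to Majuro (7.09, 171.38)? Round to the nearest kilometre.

8193 km

Δλ = 171.38 − -175.98 = 347.36°; wrapped into (−180°, 180°]: -12.64°.
Δφ = 7.09 − -66.01 = 73.10°.
a = sin²(Δφ/2) + cos φ₁ · cos φ₂ · sin²(Δλ/2) = 0.359538.
c = 2·atan2(√a, √(1−a)) = 1.28604 rad → d = 6371·c ≈ 8193.36 km.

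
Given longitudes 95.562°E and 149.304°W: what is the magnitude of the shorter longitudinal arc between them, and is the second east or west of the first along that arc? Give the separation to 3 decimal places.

115.134° east

Raw difference: -149.304 − 95.562 = -244.866°.
Normalise into (−180°, 180°]: -244.866° + 360° = 115.134°.
Positive ⇒ the second point lies to the east; separation 115.134°.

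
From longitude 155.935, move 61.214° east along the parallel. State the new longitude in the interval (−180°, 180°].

-142.851°

Start at +155.935°; shift +61.214° → +217.149°.
+217.149° lies outside (−180°, 180°]; subtract 360° → -142.851°.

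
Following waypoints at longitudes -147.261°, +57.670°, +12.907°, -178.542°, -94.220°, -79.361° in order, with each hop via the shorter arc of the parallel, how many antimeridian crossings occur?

Leg 1: -147.261° → +57.670°, shortest Δλ = -155.069° (west) — crosses 180°.
Leg 2: +57.670° → +12.907°, shortest Δλ = -44.763° (west) — does not cross 180°.
Leg 3: +12.907° → -178.542°, shortest Δλ = 168.551° (east) — crosses 180°.
Leg 4: -178.542° → -94.220°, shortest Δλ = 84.322° (east) — does not cross 180°.
Leg 5: -94.220° → -79.361°, shortest Δλ = 14.859° (east) — does not cross 180°.
Total crossings: 2.

2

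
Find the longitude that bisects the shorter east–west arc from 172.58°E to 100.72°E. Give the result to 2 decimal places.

136.65°E

Signed shortest Δλ from +172.58° to +100.72° is -71.86°.
Midpoint longitude = +172.58° + (-71.86°)/2 = +172.58° − 35.93° = +136.65°.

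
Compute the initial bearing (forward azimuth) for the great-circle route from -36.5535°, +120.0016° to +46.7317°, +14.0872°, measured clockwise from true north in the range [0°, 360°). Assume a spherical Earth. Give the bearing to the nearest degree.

Δλ = 14.0872 − 120.0016 = -105.9144°.
θ = atan2( sin Δλ · cos φ₂ , cos φ₁ · sin φ₂ − sin φ₁ · cos φ₂ · cos Δλ )
  = atan2(-0.65915, 0.47299) = -54.337° → normalised to [0°, 360°): 305.663°.

306°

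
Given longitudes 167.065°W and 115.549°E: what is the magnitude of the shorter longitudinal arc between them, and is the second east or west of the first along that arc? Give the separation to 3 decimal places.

Raw difference: 115.549 − -167.065 = 282.614°.
Normalise into (−180°, 180°]: 282.614° − 360° = -77.386°.
Negative ⇒ the second point lies to the west; separation 77.386°.

77.386° west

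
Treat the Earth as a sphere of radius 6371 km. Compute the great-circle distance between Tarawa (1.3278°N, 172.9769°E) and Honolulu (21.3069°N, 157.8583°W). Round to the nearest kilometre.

Δλ = -157.8583 − 172.9769 = -330.8352°; wrapped into (−180°, 180°]: 29.1648°.
Δφ = 21.3069 − 1.3278 = 19.9791°.
a = sin²(Δφ/2) + cos φ₁ · cos φ₂ · sin²(Δλ/2) = 0.089132.
c = 2·atan2(√a, √(1−a)) = 0.60635 rad → d = 6371·c ≈ 3863.02 km.

3863 km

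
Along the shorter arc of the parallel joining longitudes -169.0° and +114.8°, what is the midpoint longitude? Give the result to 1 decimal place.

+152.9°

Signed shortest Δλ from -169.0° to +114.8° is -76.2°.
Midpoint longitude = -169.0° + (-76.2°)/2 = -169.0° − 38.1° = -207.1°.
Normalise into (−180°, 180°]: +152.9°.
(The naïve average (-169.0 + +114.8)/2 = -27.1° is on the wrong side of the globe.)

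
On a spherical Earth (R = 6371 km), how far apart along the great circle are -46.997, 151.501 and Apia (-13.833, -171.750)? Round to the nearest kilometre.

5018 km

Δλ = -171.750 − 151.501 = -323.251°; wrapped into (−180°, 180°]: 36.749°.
Δφ = -13.833 − -46.997 = 33.164°.
a = sin²(Δφ/2) + cos φ₁ · cos φ₂ · sin²(Δλ/2) = 0.147253.
c = 2·atan2(√a, √(1−a)) = 0.78768 rad → d = 6371·c ≈ 5018.28 km.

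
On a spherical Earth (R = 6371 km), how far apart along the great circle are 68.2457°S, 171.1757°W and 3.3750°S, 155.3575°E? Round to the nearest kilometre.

7639 km

Δλ = 155.3575 − -171.1757 = 326.5332°; wrapped into (−180°, 180°]: -33.4668°.
Δφ = -3.3750 − -68.2457 = 64.8707°.
a = sin²(Δφ/2) + cos φ₁ · cos φ₂ · sin²(Δλ/2) = 0.318339.
c = 2·atan2(√a, √(1−a)) = 1.19897 rad → d = 6371·c ≈ 7638.61 km.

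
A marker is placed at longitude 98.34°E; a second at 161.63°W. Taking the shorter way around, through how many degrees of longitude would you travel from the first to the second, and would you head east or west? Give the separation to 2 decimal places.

Raw difference: -161.63 − 98.34 = -259.97°.
Normalise into (−180°, 180°]: -259.97° + 360° = 100.03°.
Positive ⇒ the second point lies to the east; separation 100.03°.

100.03° east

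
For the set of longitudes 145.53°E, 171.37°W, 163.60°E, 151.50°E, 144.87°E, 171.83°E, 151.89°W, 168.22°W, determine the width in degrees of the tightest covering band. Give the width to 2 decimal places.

63.24°

Sort the longitudes: -171.37°, -168.22°, -151.89°, +144.87°, +145.53°, +151.50°, +163.60°, +171.83°.
Eastward gaps between consecutive values (wrapping around): 3.15°, 16.33°, 296.76°, 0.66°, 5.97°, 12.10°, 8.23°, 16.80°.
Largest gap = 296.76° ⇒ minimal covering band is its complement: 360° − 296.76° = 63.24°.
Band runs from +144.87° eastward to -151.89°, crossing the antimeridian.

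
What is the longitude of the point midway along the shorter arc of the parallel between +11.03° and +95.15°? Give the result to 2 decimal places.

+53.09°

Signed shortest Δλ from +11.03° to +95.15° is +84.12°.
Midpoint longitude = +11.03° + (+84.12°)/2 = +11.03° + 42.06° = +53.09°.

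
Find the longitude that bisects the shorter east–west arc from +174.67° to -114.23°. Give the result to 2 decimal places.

Signed shortest Δλ from +174.67° to -114.23° is +71.10°.
Midpoint longitude = +174.67° + (+71.10°)/2 = +174.67° + 35.55° = +210.22°.
Normalise into (−180°, 180°]: -149.78°.
(The naïve average (+174.67 + -114.23)/2 = 30.22° is on the wrong side of the globe.)

-149.78°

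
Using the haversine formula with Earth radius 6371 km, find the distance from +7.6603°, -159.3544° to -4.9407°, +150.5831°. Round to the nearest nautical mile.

3093 nmi

Δλ = 150.5831 − -159.3544 = 309.9375°; wrapped into (−180°, 180°]: -50.0625°.
Δφ = -4.9407 − 7.6603 = -12.6010°.
a = sin²(Δφ/2) + cos φ₁ · cos φ₂ · sin²(Δλ/2) = 0.188811.
c = 2·atan2(√a, √(1−a)) = 0.89902 rad → d = 6371·c ≈ 5727.65 km ≈ 3092.68 nmi.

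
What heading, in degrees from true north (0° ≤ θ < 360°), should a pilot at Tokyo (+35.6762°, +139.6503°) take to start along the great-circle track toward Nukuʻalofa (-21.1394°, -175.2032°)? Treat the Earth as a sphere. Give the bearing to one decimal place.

135.7°

Δλ = -175.2032 − 139.6503 = -314.8535°; wrapped into (−180°, 180°]: 45.1465°.
θ = atan2( sin Δλ · cos φ₂ , cos φ₁ · sin φ₂ − sin φ₁ · cos φ₂ · cos Δλ )
  = atan2(0.66121, -0.67661) = 135.660° → normalised to [0°, 360°): 135.660°.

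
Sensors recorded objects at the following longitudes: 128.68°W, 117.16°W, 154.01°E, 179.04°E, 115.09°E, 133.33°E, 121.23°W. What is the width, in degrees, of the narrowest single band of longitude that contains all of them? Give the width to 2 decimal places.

Sort the longitudes: -128.68°, -121.23°, -117.16°, +115.09°, +133.33°, +154.01°, +179.04°.
Eastward gaps between consecutive values (wrapping around): 7.45°, 4.07°, 232.25°, 18.24°, 20.68°, 25.03°, 52.28°.
Largest gap = 232.25° ⇒ minimal covering band is its complement: 360° − 232.25° = 127.75°.
Band runs from +115.09° eastward to -117.16°, crossing the antimeridian.

127.75°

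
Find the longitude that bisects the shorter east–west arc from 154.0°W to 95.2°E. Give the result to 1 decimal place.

150.6°E

Signed shortest Δλ from -154.0° to +95.2° is -110.8°.
Midpoint longitude = -154.0° + (-110.8°)/2 = -154.0° − 55.4° = -209.4°.
Normalise into (−180°, 180°]: +150.6°.
(The naïve average (-154.0 + +95.2)/2 = -29.4° is on the wrong side of the globe.)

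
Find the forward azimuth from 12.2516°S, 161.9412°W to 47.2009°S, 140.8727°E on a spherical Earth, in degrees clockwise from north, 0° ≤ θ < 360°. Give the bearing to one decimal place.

Δλ = 140.8727 − -161.9412 = 302.8139°; wrapped into (−180°, 180°]: -57.1861°.
θ = atan2( sin Δλ · cos φ₂ , cos φ₁ · sin φ₂ − sin φ₁ · cos φ₂ · cos Δλ )
  = atan2(-0.57102, -0.63890) = -138.211° → normalised to [0°, 360°): 221.789°.

221.8°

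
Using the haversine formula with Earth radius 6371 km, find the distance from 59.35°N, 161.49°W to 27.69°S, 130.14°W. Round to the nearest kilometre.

10098 km

Δλ = -130.14 − -161.49 = 31.35°.
Δφ = -27.69 − 59.35 = -87.04°.
a = sin²(Δφ/2) + cos φ₁ · cos φ₂ · sin²(Δλ/2) = 0.507132.
c = 2·atan2(√a, √(1−a)) = 1.58506 rad → d = 6371·c ≈ 10098.43 km.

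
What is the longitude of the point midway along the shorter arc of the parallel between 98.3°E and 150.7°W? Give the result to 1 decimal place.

Signed shortest Δλ from +98.3° to -150.7° is +111.0°.
Midpoint longitude = +98.3° + (+111.0°)/2 = +98.3° + 55.5° = +153.8°.
(The naïve average (+98.3 + -150.7)/2 = -26.2° is on the wrong side of the globe.)

153.8°E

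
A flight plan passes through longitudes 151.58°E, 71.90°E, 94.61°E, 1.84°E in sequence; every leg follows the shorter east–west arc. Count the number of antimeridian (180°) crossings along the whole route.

0

Leg 1: +151.58° → +71.90°, shortest Δλ = -79.68° (west) — does not cross 180°.
Leg 2: +71.90° → +94.61°, shortest Δλ = 22.71° (east) — does not cross 180°.
Leg 3: +94.61° → +1.84°, shortest Δλ = -92.77° (west) — does not cross 180°.
Total crossings: 0.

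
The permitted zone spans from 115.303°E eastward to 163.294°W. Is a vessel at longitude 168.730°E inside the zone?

Band width going east from +115.303° to -163.294°: ((-163.294 − 115.303) mod 360) = 81.403°.
Offset of +168.730° east of the west edge: ((168.730 − 115.303) mod 360) = 53.427°.
53.427° ≤ 81.403° ⇒ inside.

Yes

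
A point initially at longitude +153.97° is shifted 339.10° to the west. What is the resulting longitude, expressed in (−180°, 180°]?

+174.87°

Start at +153.97°; shift −339.10° → -185.13°.
-185.13° lies outside (−180°, 180°]; add 360° → +174.87°.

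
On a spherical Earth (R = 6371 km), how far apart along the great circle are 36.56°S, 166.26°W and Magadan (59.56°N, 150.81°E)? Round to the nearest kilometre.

Δλ = 150.81 − -166.26 = 317.07°; wrapped into (−180°, 180°]: -42.93°.
Δφ = 59.56 − -36.56 = 96.12°.
a = sin²(Δφ/2) + cos φ₁ · cos φ₂ · sin²(Δλ/2) = 0.607799.
c = 2·atan2(√a, √(1−a)) = 1.78810 rad → d = 6371·c ≈ 11391.98 km.

11392 km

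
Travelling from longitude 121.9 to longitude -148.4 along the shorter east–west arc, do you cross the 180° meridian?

Naïve |-148.4 − 121.9| = 270.3° > 180°, so the shorter arc goes the other way round — across 180°.
Signed shortest Δλ = ((-148.4 − 121.9 + 180) mod 360) − 180 = 89.7°.
Going east by 89.7° from +121.9° passes through 180° before reaching -148.4°.

Yes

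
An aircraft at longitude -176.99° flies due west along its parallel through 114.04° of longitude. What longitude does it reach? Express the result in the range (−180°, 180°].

+68.97°

Start at -176.99°; shift −114.04° → -291.03°.
-291.03° lies outside (−180°, 180°]; add 360° → +68.97°.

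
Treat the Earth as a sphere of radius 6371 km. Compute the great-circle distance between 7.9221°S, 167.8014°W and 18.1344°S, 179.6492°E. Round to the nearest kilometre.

Δλ = 179.6492 − -167.8014 = 347.4506°; wrapped into (−180°, 180°]: -12.5494°.
Δφ = -18.1344 − -7.9221 = -10.2123°.
a = sin²(Δφ/2) + cos φ₁ · cos φ₂ · sin²(Δλ/2) = 0.019165.
c = 2·atan2(√a, √(1−a)) = 0.27777 rad → d = 6371·c ≈ 1769.66 km.

1770 km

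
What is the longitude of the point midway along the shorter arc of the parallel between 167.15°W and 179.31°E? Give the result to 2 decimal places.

173.92°W

Signed shortest Δλ from -167.15° to +179.31° is -13.54°.
Midpoint longitude = -167.15° + (-13.54°)/2 = -167.15° − 6.77° = -173.92°.
(The naïve average (-167.15 + +179.31)/2 = 6.08° is on the wrong side of the globe.)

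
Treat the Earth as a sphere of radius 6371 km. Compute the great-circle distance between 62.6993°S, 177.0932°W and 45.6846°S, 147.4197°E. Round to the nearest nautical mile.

Δλ = 147.4197 − -177.0932 = 324.5129°; wrapped into (−180°, 180°]: -35.4871°.
Δφ = -45.6846 − -62.6993 = 17.0147°.
a = sin²(Δφ/2) + cos φ₁ · cos φ₂ · sin²(Δλ/2) = 0.051645.
c = 2·atan2(√a, √(1−a)) = 0.45852 rad → d = 6371·c ≈ 2921.21 km ≈ 1577.33 nmi.

1577 nmi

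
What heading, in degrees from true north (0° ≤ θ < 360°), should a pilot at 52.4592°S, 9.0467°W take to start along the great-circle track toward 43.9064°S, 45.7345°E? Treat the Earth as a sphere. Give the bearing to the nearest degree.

99°

Δλ = 45.7345 − -9.0467 = 54.7812°.
θ = atan2( sin Δλ · cos φ₂ , cos φ₁ · sin φ₂ − sin φ₁ · cos φ₂ · cos Δλ )
  = atan2(0.58860, -0.09310) = 98.988° → normalised to [0°, 360°): 98.988°.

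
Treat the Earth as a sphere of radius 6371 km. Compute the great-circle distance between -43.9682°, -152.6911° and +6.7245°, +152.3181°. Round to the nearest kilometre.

Δλ = 152.3181 − -152.6911 = 305.0092°; wrapped into (−180°, 180°]: -54.9908°.
Δφ = 6.7245 − -43.9682 = 50.6927°.
a = sin²(Δφ/2) + cos φ₁ · cos φ₂ · sin²(Δλ/2) = 0.335612.
c = 2·atan2(√a, √(1−a)) = 1.23579 rad → d = 6371·c ≈ 7873.21 km.

7873 km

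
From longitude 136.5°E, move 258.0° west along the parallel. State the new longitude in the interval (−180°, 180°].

Start at +136.5°; shift −258.0° → -121.5°.
-121.5° already lies in (−180°, 180°].

121.5°W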